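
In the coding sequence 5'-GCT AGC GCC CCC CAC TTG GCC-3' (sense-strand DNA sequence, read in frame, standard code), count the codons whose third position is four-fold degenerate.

4

Codon 1 GCT (Ala): third position 4-fold.
Codon 2 AGC (Ser): third position 2-fold.
Codon 3 GCC (Ala): third position 4-fold.
Codon 4 CCC (Pro): third position 4-fold.
Codon 5 CAC (His): third position 2-fold.
Codon 6 TTG (Leu): third position 2-fold.
Codon 7 GCC (Ala): third position 4-fold.
Four-fold degenerate third positions: 4.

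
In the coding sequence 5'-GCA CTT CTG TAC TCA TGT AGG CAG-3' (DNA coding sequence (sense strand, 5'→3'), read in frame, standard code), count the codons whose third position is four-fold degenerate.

4

Codon 1 GCA (Ala): third position 4-fold.
Codon 2 CTT (Leu): third position 4-fold.
Codon 3 CTG (Leu): third position 4-fold.
Codon 4 TAC (Tyr): third position 2-fold.
Codon 5 TCA (Ser): third position 4-fold.
Codon 6 TGT (Cys): third position 2-fold.
Codon 7 AGG (Arg): third position 2-fold.
Codon 8 CAG (Gln): third position 2-fold.
Four-fold degenerate third positions: 4.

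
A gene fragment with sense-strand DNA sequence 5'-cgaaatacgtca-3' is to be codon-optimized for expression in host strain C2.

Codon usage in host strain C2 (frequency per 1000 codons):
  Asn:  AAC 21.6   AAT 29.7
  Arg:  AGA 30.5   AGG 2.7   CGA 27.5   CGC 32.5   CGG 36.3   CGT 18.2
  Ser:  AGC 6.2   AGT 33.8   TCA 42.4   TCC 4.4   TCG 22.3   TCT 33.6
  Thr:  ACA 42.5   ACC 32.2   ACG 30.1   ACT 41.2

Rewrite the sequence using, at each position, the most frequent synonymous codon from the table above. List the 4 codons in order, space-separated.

Codon 1 (Arg): best is CGG at 36.3.
Codon 2 (Asn): best is AAT at 29.7.
Codon 3 (Thr): best is ACA at 42.5.
Codon 4 (Ser): best is TCA at 42.4.

CGG AAT ACA TCA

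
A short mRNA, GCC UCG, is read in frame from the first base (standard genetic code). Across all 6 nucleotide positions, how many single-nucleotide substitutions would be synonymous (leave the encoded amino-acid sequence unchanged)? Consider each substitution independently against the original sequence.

Codon 1 (GCC, Ala): 3 synonymous substitutions.
Codon 2 (UCG, Ser): 3 synonymous substitutions.
Total: 3 + 3 = 6.

6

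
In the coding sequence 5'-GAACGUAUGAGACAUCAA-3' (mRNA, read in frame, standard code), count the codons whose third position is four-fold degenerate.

Codon 1 GAA (Glu): third position 2-fold.
Codon 2 CGU (Arg): third position 4-fold.
Codon 3 AUG (Met): third position 1-fold.
Codon 4 AGA (Arg): third position 2-fold.
Codon 5 CAU (His): third position 2-fold.
Codon 6 CAA (Gln): third position 2-fold.
Four-fold degenerate third positions: 1.

1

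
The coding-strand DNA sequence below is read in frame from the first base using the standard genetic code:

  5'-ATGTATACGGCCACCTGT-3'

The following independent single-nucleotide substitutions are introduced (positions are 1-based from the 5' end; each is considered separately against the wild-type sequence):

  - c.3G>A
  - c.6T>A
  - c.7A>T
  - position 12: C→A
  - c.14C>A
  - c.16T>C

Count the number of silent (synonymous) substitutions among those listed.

1

Codon 1: ATG (Met) → ATA (Ile) — missense.
Codon 2: TAT (Tyr) → TAA (Stop) — nonsense.
Codon 3: ACG (Thr) → TCG (Ser) — missense.
Codon 4: GCC (Ala) → GCA (Ala) — synonymous.
Codon 5: ACC (Thr) → AAC (Asn) — missense.
Codon 6: TGT (Cys) → CGT (Arg) — missense.
Synonymous: 1 of 6.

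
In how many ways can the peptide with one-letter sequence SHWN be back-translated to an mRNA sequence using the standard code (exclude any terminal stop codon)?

24

Ser: 6 codons.
His: 2 codons.
Trp: 1 codon.
Asn: 2 codons.
6 × 2 × 1 × 2 = 24.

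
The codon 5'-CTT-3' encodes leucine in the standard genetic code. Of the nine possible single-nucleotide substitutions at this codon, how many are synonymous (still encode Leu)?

Position 1: none → 0 synonymous.
Position 2: none → 0 synonymous.
Position 3: CTC, CTA, CTG → 3 synonymous.
Total: 0 + 0 + 3 = 3.

3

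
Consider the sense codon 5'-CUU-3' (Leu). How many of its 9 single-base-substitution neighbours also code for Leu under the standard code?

Position 1: none → 0 synonymous.
Position 2: none → 0 synonymous.
Position 3: CUC, CUA, CUG → 3 synonymous.
Total: 0 + 0 + 3 = 3.

3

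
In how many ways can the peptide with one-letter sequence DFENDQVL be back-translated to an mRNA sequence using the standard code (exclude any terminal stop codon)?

1536

Asp: 2 codons.
Phe: 2 codons.
Glu: 2 codons.
Asn: 2 codons.
Asp: 2 codons.
Gln: 2 codons.
Val: 4 codons.
Leu: 6 codons.
2 × 2 × 2 × 2 × 2 × 2 × 4 × 6 = 1536.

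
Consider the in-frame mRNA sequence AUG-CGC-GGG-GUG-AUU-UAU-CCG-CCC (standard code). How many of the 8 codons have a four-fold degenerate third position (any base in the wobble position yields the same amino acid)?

Codon 1 AUG (Met): third position 1-fold.
Codon 2 CGC (Arg): third position 4-fold.
Codon 3 GGG (Gly): third position 4-fold.
Codon 4 GUG (Val): third position 4-fold.
Codon 5 AUU (Ile): third position 3-fold.
Codon 6 UAU (Tyr): third position 2-fold.
Codon 7 CCG (Pro): third position 4-fold.
Codon 8 CCC (Pro): third position 4-fold.
Four-fold degenerate third positions: 5.

5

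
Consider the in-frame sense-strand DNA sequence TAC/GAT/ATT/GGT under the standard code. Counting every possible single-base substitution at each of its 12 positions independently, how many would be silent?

Codon 1 (TAC, Tyr): 1 synonymous substitution.
Codon 2 (GAT, Asp): 1 synonymous substitution.
Codon 3 (ATT, Ile): 2 synonymous substitutions.
Codon 4 (GGT, Gly): 3 synonymous substitutions.
Total: 1 + 1 + 2 + 3 = 7.

7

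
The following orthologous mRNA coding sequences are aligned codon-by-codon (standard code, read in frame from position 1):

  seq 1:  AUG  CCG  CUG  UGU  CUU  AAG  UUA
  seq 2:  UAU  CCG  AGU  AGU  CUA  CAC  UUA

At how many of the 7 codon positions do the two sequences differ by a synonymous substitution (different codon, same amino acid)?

1

Codon 1: AUG Met / UAU Tyr — nonsynonymous.
Codon 2: CCG Pro / CCG Pro — identical.
Codon 3: CUG Leu / AGU Ser — nonsynonymous.
Codon 4: UGU Cys / AGU Ser — nonsynonymous.
Codon 5: CUU Leu / CUA Leu — synonymous.
Codon 6: AAG Lys / CAC His — nonsynonymous.
Codon 7: UUA Leu / UUA Leu — identical.
Synonymous differences: 1.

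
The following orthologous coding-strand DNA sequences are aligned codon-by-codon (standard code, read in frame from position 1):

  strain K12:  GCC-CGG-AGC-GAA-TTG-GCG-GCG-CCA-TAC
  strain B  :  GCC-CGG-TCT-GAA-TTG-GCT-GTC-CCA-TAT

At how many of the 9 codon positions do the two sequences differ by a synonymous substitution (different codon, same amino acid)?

Codon 1: GCC Ala / GCC Ala — identical.
Codon 2: CGG Arg / CGG Arg — identical.
Codon 3: AGC Ser / TCT Ser — synonymous.
Codon 4: GAA Glu / GAA Glu — identical.
Codon 5: TTG Leu / TTG Leu — identical.
Codon 6: GCG Ala / GCT Ala — synonymous.
Codon 7: GCG Ala / GTC Val — nonsynonymous.
Codon 8: CCA Pro / CCA Pro — identical.
Codon 9: TAC Tyr / TAT Tyr — synonymous.
Synonymous differences: 3.

3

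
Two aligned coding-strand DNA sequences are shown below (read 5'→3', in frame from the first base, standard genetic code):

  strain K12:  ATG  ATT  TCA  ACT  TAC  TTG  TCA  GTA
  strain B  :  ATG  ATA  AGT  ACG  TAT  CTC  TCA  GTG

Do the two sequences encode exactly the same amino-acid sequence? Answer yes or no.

Codon 1: ATG Met / ATG Met — identical.
Codon 2: ATT Ile / ATA Ile — synonymous.
Codon 3: TCA Ser / AGT Ser — synonymous.
Codon 4: ACT Thr / ACG Thr — synonymous.
Codon 5: TAC Tyr / TAT Tyr — synonymous.
Codon 6: TTG Leu / CTC Leu — synonymous.
Codon 7: TCA Ser / TCA Ser — identical.
Codon 8: GTA Val / GTG Val — synonymous.
Nonsynonymous differences: 0 → same protein.

yes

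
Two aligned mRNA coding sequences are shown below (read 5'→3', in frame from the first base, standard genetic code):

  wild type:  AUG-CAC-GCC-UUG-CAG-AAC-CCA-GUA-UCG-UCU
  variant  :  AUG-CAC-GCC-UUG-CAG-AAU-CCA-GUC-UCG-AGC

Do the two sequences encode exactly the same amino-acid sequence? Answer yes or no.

yes

Codon 1: AUG Met / AUG Met — identical.
Codon 2: CAC His / CAC His — identical.
Codon 3: GCC Ala / GCC Ala — identical.
Codon 4: UUG Leu / UUG Leu — identical.
Codon 5: CAG Gln / CAG Gln — identical.
Codon 6: AAC Asn / AAU Asn — synonymous.
Codon 7: CCA Pro / CCA Pro — identical.
Codon 8: GUA Val / GUC Val — synonymous.
Codon 9: UCG Ser / UCG Ser — identical.
Codon 10: UCU Ser / AGC Ser — synonymous.
Nonsynonymous differences: 0 → same protein.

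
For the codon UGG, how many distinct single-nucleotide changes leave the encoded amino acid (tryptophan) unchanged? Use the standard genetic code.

Position 1: none → 0 synonymous.
Position 2: none → 0 synonymous.
Position 3: none → 0 synonymous.
Total: 0 + 0 + 0 = 0.

0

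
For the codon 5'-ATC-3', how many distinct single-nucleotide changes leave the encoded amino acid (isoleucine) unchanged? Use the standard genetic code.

Position 1: none → 0 synonymous.
Position 2: none → 0 synonymous.
Position 3: ATT, ATA → 2 synonymous.
Total: 0 + 0 + 2 = 2.

2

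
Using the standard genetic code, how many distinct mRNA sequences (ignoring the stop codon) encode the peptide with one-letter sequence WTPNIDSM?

1152

Trp: 1 codon.
Thr: 4 codons.
Pro: 4 codons.
Asn: 2 codons.
Ile: 3 codons.
Asp: 2 codons.
Ser: 6 codons.
Met: 1 codon.
1 × 4 × 4 × 2 × 3 × 2 × 6 × 1 = 1152.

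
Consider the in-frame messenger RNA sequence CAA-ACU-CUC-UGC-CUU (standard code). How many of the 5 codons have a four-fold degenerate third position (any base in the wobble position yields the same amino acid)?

3

Codon 1 CAA (Gln): third position 2-fold.
Codon 2 ACU (Thr): third position 4-fold.
Codon 3 CUC (Leu): third position 4-fold.
Codon 4 UGC (Cys): third position 2-fold.
Codon 5 CUU (Leu): third position 4-fold.
Four-fold degenerate third positions: 3.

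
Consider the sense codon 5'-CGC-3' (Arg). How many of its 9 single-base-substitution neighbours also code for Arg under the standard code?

3

Position 1: none → 0 synonymous.
Position 2: none → 0 synonymous.
Position 3: CGU, CGA, CGG → 3 synonymous.
Total: 0 + 0 + 3 = 3.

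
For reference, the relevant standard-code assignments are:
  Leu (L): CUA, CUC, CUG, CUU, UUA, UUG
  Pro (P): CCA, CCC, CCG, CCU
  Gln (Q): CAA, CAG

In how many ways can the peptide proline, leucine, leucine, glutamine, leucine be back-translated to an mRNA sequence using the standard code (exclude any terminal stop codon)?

1728

Pro: 4 codons.
Leu: 6 codons.
Leu: 6 codons.
Gln: 2 codons.
Leu: 6 codons.
4 × 6 × 6 × 2 × 6 = 1728.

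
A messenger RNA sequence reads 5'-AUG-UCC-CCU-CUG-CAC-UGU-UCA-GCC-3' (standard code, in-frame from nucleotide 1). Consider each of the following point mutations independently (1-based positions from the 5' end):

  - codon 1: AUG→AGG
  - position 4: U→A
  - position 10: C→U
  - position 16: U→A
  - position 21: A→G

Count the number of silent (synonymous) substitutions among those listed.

2

Codon 1: AUG (Met) → AGG (Arg) — missense.
Codon 2: UCC (Ser) → ACC (Thr) — missense.
Codon 4: CUG (Leu) → UUG (Leu) — synonymous.
Codon 6: UGU (Cys) → AGU (Ser) — missense.
Codon 7: UCA (Ser) → UCG (Ser) — synonymous.
Synonymous: 2 of 5.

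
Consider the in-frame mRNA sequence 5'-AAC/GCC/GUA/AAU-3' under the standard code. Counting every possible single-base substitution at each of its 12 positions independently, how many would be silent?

8

Codon 1 (AAC, Asn): 1 synonymous substitution.
Codon 2 (GCC, Ala): 3 synonymous substitutions.
Codon 3 (GUA, Val): 3 synonymous substitutions.
Codon 4 (AAU, Asn): 1 synonymous substitution.
Total: 1 + 3 + 3 + 1 = 8.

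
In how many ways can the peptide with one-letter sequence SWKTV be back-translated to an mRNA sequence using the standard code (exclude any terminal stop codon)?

Ser: 6 codons.
Trp: 1 codon.
Lys: 2 codons.
Thr: 4 codons.
Val: 4 codons.
6 × 1 × 2 × 4 × 4 = 192.

192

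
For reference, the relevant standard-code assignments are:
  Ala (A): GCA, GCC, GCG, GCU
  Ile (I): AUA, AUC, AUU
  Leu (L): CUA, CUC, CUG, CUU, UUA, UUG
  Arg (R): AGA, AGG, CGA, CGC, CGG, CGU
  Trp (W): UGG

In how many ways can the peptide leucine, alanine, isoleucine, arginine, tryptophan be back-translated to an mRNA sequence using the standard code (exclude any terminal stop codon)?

Leu: 6 codons.
Ala: 4 codons.
Ile: 3 codons.
Arg: 6 codons.
Trp: 1 codon.
6 × 4 × 3 × 6 × 1 = 432.

432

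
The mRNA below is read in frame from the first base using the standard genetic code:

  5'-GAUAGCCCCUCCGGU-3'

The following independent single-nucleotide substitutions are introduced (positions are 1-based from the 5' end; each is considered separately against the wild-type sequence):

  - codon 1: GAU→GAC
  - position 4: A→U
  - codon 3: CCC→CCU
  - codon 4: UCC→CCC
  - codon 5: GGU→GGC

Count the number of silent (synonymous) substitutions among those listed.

Codon 1: GAU (Asp) → GAC (Asp) — synonymous.
Codon 2: AGC (Ser) → UGC (Cys) — missense.
Codon 3: CCC (Pro) → CCU (Pro) — synonymous.
Codon 4: UCC (Ser) → CCC (Pro) — missense.
Codon 5: GGU (Gly) → GGC (Gly) — synonymous.
Synonymous: 3 of 5.

3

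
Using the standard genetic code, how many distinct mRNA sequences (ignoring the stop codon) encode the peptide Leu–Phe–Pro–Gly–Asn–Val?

1536

Leu: 6 codons.
Phe: 2 codons.
Pro: 4 codons.
Gly: 4 codons.
Asn: 2 codons.
Val: 4 codons.
6 × 2 × 4 × 4 × 2 × 4 = 1536.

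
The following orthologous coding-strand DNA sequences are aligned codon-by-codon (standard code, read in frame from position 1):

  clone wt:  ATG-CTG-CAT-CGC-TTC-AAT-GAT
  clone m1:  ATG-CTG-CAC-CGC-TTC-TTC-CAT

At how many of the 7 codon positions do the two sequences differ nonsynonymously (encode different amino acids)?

2

Codon 1: ATG Met / ATG Met — identical.
Codon 2: CTG Leu / CTG Leu — identical.
Codon 3: CAT His / CAC His — synonymous.
Codon 4: CGC Arg / CGC Arg — identical.
Codon 5: TTC Phe / TTC Phe — identical.
Codon 6: AAT Asn / TTC Phe — nonsynonymous.
Codon 7: GAT Asp / CAT His — nonsynonymous.
Nonsynonymous differences: 2.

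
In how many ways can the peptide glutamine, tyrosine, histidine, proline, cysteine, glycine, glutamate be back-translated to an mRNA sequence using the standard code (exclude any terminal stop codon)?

Gln: 2 codons.
Tyr: 2 codons.
His: 2 codons.
Pro: 4 codons.
Cys: 2 codons.
Gly: 4 codons.
Glu: 2 codons.
2 × 2 × 2 × 4 × 2 × 4 × 2 = 512.

512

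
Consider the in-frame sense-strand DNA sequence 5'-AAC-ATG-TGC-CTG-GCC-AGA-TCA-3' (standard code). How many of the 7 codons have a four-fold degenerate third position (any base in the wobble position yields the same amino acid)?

3

Codon 1 AAC (Asn): third position 2-fold.
Codon 2 ATG (Met): third position 1-fold.
Codon 3 TGC (Cys): third position 2-fold.
Codon 4 CTG (Leu): third position 4-fold.
Codon 5 GCC (Ala): third position 4-fold.
Codon 6 AGA (Arg): third position 2-fold.
Codon 7 TCA (Ser): third position 4-fold.
Four-fold degenerate third positions: 3.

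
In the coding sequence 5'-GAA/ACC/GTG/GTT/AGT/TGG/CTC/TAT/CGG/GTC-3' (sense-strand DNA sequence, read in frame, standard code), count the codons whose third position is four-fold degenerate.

Codon 1 GAA (Glu): third position 2-fold.
Codon 2 ACC (Thr): third position 4-fold.
Codon 3 GTG (Val): third position 4-fold.
Codon 4 GTT (Val): third position 4-fold.
Codon 5 AGT (Ser): third position 2-fold.
Codon 6 TGG (Trp): third position 1-fold.
Codon 7 CTC (Leu): third position 4-fold.
Codon 8 TAT (Tyr): third position 2-fold.
Codon 9 CGG (Arg): third position 4-fold.
Codon 10 GTC (Val): third position 4-fold.
Four-fold degenerate third positions: 6.

6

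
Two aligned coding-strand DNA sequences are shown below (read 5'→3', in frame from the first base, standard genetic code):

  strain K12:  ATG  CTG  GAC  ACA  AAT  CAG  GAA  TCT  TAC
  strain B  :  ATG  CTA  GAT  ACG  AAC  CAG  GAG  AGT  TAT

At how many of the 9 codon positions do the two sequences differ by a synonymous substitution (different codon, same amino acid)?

7

Codon 1: ATG Met / ATG Met — identical.
Codon 2: CTG Leu / CTA Leu — synonymous.
Codon 3: GAC Asp / GAT Asp — synonymous.
Codon 4: ACA Thr / ACG Thr — synonymous.
Codon 5: AAT Asn / AAC Asn — synonymous.
Codon 6: CAG Gln / CAG Gln — identical.
Codon 7: GAA Glu / GAG Glu — synonymous.
Codon 8: TCT Ser / AGT Ser — synonymous.
Codon 9: TAC Tyr / TAT Tyr — synonymous.
Synonymous differences: 7.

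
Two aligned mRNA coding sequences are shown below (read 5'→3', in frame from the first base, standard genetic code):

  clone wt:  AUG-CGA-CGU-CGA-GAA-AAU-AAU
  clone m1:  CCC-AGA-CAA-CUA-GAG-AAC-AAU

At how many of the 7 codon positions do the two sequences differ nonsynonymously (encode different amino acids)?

3

Codon 1: AUG Met / CCC Pro — nonsynonymous.
Codon 2: CGA Arg / AGA Arg — synonymous.
Codon 3: CGU Arg / CAA Gln — nonsynonymous.
Codon 4: CGA Arg / CUA Leu — nonsynonymous.
Codon 5: GAA Glu / GAG Glu — synonymous.
Codon 6: AAU Asn / AAC Asn — synonymous.
Codon 7: AAU Asn / AAU Asn — identical.
Nonsynonymous differences: 3.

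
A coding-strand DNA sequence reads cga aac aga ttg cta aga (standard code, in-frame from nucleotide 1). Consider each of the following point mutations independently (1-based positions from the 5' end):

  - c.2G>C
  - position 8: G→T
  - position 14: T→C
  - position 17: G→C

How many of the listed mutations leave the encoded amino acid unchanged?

0

Codon 1: CGA (Arg) → CCA (Pro) — missense.
Codon 3: AGA (Arg) → ATA (Ile) — missense.
Codon 5: CTA (Leu) → CCA (Pro) — missense.
Codon 6: AGA (Arg) → ACA (Thr) — missense.
Synonymous: 0 of 4.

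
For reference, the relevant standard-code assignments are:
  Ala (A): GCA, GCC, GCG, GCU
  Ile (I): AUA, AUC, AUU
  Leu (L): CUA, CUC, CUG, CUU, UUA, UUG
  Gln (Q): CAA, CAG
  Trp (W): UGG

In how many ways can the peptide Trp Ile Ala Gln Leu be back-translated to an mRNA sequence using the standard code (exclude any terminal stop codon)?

Trp: 1 codon.
Ile: 3 codons.
Ala: 4 codons.
Gln: 2 codons.
Leu: 6 codons.
1 × 3 × 4 × 2 × 6 = 144.

144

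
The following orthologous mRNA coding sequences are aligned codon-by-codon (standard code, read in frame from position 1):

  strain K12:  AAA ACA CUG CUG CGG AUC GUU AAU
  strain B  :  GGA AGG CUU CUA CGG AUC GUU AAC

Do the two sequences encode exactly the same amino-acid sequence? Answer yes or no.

no

Codon 1: AAA Lys / GGA Gly — nonsynonymous.
Codon 2: ACA Thr / AGG Arg — nonsynonymous.
Codon 3: CUG Leu / CUU Leu — synonymous.
Codon 4: CUG Leu / CUA Leu — synonymous.
Codon 5: CGG Arg / CGG Arg — identical.
Codon 6: AUC Ile / AUC Ile — identical.
Codon 7: GUU Val / GUU Val — identical.
Codon 8: AAU Asn / AAC Asn — synonymous.
Nonsynonymous differences: 2 → different protein.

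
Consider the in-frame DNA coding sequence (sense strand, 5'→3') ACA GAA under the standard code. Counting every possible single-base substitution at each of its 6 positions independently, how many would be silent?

4

Codon 1 (ACA, Thr): 3 synonymous substitutions.
Codon 2 (GAA, Glu): 1 synonymous substitution.
Total: 3 + 1 = 4.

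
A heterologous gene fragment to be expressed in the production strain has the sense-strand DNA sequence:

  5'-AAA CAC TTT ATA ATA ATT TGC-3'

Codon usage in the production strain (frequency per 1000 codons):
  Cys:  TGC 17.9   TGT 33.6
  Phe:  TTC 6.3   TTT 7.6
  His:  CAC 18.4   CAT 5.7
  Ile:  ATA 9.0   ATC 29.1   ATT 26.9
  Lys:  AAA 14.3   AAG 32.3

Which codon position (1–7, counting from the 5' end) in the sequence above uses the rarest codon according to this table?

3

Codon 1 AAA (Lys): 14.3 per 1000.
Codon 2 CAC (His): 18.4 per 1000.
Codon 3 TTT (Phe): 7.6 per 1000.
Codon 4 ATA (Ile): 9.0 per 1000.
Codon 5 ATA (Ile): 9.0 per 1000.
Codon 6 ATT (Ile): 26.9 per 1000.
Codon 7 TGC (Cys): 17.9 per 1000.
Lowest frequency is 7.6 at codon 3.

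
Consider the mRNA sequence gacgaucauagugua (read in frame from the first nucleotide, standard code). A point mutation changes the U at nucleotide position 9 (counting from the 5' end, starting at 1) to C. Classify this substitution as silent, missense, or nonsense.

silent

Position 9 falls in codon 3: CAU → His.
After the substitution the codon is CAC → His.
Both encode His, so the change is synonymous.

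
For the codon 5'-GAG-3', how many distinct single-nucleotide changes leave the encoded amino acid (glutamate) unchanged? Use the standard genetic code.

Position 1: none → 0 synonymous.
Position 2: none → 0 synonymous.
Position 3: GAA → 1 synonymous.
Total: 0 + 0 + 1 = 1.

1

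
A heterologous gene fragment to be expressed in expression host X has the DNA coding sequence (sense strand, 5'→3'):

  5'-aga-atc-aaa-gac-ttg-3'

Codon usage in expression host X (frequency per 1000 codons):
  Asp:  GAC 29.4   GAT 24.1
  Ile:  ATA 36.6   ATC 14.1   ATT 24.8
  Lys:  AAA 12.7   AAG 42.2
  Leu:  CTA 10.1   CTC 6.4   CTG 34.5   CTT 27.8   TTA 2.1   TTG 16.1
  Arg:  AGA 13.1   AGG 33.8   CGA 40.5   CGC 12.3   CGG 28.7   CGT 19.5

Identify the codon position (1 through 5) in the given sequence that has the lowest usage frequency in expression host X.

Codon 1 AGA (Arg): 13.1 per 1000.
Codon 2 ATC (Ile): 14.1 per 1000.
Codon 3 AAA (Lys): 12.7 per 1000.
Codon 4 GAC (Asp): 29.4 per 1000.
Codon 5 TTG (Leu): 16.1 per 1000.
Lowest frequency is 12.7 at codon 3.

3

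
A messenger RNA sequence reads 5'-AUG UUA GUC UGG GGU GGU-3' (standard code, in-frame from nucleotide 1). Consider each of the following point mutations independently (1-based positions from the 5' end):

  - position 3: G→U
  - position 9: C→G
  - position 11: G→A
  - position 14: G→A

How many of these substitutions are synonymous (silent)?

1

Codon 1: AUG (Met) → AUU (Ile) — missense.
Codon 3: GUC (Val) → GUG (Val) — synonymous.
Codon 4: UGG (Trp) → UAG (Stop) — nonsense.
Codon 5: GGU (Gly) → GAU (Asp) — missense.
Synonymous: 1 of 4.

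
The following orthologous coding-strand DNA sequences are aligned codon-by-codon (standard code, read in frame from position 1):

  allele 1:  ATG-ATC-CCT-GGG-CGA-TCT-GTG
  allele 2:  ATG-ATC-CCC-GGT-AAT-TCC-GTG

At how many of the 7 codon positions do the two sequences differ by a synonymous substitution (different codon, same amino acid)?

Codon 1: ATG Met / ATG Met — identical.
Codon 2: ATC Ile / ATC Ile — identical.
Codon 3: CCT Pro / CCC Pro — synonymous.
Codon 4: GGG Gly / GGT Gly — synonymous.
Codon 5: CGA Arg / AAT Asn — nonsynonymous.
Codon 6: TCT Ser / TCC Ser — synonymous.
Codon 7: GTG Val / GTG Val — identical.
Synonymous differences: 3.

3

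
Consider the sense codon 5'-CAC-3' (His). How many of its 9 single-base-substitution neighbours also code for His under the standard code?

Position 1: none → 0 synonymous.
Position 2: none → 0 synonymous.
Position 3: CAT → 1 synonymous.
Total: 0 + 0 + 1 = 1.

1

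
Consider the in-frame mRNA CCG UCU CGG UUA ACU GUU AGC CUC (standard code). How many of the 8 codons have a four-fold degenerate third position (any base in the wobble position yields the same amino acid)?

Codon 1 CCG (Pro): third position 4-fold.
Codon 2 UCU (Ser): third position 4-fold.
Codon 3 CGG (Arg): third position 4-fold.
Codon 4 UUA (Leu): third position 2-fold.
Codon 5 ACU (Thr): third position 4-fold.
Codon 6 GUU (Val): third position 4-fold.
Codon 7 AGC (Ser): third position 2-fold.
Codon 8 CUC (Leu): third position 4-fold.
Four-fold degenerate third positions: 6.

6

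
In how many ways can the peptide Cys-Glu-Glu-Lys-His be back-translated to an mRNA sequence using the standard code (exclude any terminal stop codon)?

32

Cys: 2 codons.
Glu: 2 codons.
Glu: 2 codons.
Lys: 2 codons.
His: 2 codons.
2 × 2 × 2 × 2 × 2 = 32.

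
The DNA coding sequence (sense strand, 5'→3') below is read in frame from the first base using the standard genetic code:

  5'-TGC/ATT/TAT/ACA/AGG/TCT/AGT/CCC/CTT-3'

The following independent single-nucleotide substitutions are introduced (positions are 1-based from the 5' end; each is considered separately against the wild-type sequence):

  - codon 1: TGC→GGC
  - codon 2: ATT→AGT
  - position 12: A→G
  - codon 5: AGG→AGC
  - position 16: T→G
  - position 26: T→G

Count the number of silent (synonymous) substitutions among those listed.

Codon 1: TGC (Cys) → GGC (Gly) — missense.
Codon 2: ATT (Ile) → AGT (Ser) — missense.
Codon 4: ACA (Thr) → ACG (Thr) — synonymous.
Codon 5: AGG (Arg) → AGC (Ser) — missense.
Codon 6: TCT (Ser) → GCT (Ala) — missense.
Codon 9: CTT (Leu) → CGT (Arg) — missense.
Synonymous: 1 of 6.

1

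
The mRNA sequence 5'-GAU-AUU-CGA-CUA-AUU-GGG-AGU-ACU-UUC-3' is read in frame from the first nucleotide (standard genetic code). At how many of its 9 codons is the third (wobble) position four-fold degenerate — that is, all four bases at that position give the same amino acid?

Codon 1 GAU (Asp): third position 2-fold.
Codon 2 AUU (Ile): third position 3-fold.
Codon 3 CGA (Arg): third position 4-fold.
Codon 4 CUA (Leu): third position 4-fold.
Codon 5 AUU (Ile): third position 3-fold.
Codon 6 GGG (Gly): third position 4-fold.
Codon 7 AGU (Ser): third position 2-fold.
Codon 8 ACU (Thr): third position 4-fold.
Codon 9 UUC (Phe): third position 2-fold.
Four-fold degenerate third positions: 4.

4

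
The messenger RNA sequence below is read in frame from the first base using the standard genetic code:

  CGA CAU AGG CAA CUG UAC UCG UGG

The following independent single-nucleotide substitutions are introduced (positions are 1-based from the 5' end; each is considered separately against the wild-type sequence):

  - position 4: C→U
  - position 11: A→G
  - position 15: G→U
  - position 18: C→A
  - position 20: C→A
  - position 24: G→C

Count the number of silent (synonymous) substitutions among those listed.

Codon 2: CAU (His) → UAU (Tyr) — missense.
Codon 4: CAA (Gln) → CGA (Arg) — missense.
Codon 5: CUG (Leu) → CUU (Leu) — synonymous.
Codon 6: UAC (Tyr) → UAA (Stop) — nonsense.
Codon 7: UCG (Ser) → UAG (Stop) — nonsense.
Codon 8: UGG (Trp) → UGC (Cys) — missense.
Synonymous: 1 of 6.

1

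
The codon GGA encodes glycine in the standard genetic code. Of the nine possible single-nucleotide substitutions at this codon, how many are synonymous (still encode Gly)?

3

Position 1: none → 0 synonymous.
Position 2: none → 0 synonymous.
Position 3: GGU, GGC, GGG → 3 synonymous.
Total: 0 + 0 + 3 = 3.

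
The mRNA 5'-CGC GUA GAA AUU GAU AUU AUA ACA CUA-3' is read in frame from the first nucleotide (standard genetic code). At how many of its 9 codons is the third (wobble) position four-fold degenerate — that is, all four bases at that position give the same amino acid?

4

Codon 1 CGC (Arg): third position 4-fold.
Codon 2 GUA (Val): third position 4-fold.
Codon 3 GAA (Glu): third position 2-fold.
Codon 4 AUU (Ile): third position 3-fold.
Codon 5 GAU (Asp): third position 2-fold.
Codon 6 AUU (Ile): third position 3-fold.
Codon 7 AUA (Ile): third position 3-fold.
Codon 8 ACA (Thr): third position 4-fold.
Codon 9 CUA (Leu): third position 4-fold.
Four-fold degenerate third positions: 4.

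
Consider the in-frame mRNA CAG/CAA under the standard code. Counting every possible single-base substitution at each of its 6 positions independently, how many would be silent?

2

Codon 1 (CAG, Gln): 1 synonymous substitution.
Codon 2 (CAA, Gln): 1 synonymous substitution.
Total: 1 + 1 = 2.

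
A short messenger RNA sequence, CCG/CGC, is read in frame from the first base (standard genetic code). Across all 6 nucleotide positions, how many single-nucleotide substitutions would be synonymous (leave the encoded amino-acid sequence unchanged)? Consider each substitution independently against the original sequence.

6

Codon 1 (CCG, Pro): 3 synonymous substitutions.
Codon 2 (CGC, Arg): 3 synonymous substitutions.
Total: 3 + 3 = 6.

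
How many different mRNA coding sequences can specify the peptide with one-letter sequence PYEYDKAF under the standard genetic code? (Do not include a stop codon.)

1024

Pro: 4 codons.
Tyr: 2 codons.
Glu: 2 codons.
Tyr: 2 codons.
Asp: 2 codons.
Lys: 2 codons.
Ala: 4 codons.
Phe: 2 codons.
4 × 2 × 2 × 2 × 2 × 2 × 4 × 2 = 1024.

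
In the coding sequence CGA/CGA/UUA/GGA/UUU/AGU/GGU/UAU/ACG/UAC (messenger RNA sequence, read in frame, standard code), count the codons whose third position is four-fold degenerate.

Codon 1 CGA (Arg): third position 4-fold.
Codon 2 CGA (Arg): third position 4-fold.
Codon 3 UUA (Leu): third position 2-fold.
Codon 4 GGA (Gly): third position 4-fold.
Codon 5 UUU (Phe): third position 2-fold.
Codon 6 AGU (Ser): third position 2-fold.
Codon 7 GGU (Gly): third position 4-fold.
Codon 8 UAU (Tyr): third position 2-fold.
Codon 9 ACG (Thr): third position 4-fold.
Codon 10 UAC (Tyr): third position 2-fold.
Four-fold degenerate third positions: 5.

5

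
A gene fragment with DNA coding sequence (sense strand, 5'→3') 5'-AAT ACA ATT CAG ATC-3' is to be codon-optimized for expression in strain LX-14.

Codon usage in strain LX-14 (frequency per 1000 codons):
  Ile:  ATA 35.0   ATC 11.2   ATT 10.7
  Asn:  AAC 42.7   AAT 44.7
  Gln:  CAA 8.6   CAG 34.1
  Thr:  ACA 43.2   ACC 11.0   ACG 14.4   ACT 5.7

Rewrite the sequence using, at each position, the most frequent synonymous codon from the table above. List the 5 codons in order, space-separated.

Codon 1 (Asn): best is AAT at 44.7.
Codon 2 (Thr): best is ACA at 43.2.
Codon 3 (Ile): best is ATA at 35.0.
Codon 4 (Gln): best is CAG at 34.1.
Codon 5 (Ile): best is ATA at 35.0.

AAT ACA ATA CAG ATA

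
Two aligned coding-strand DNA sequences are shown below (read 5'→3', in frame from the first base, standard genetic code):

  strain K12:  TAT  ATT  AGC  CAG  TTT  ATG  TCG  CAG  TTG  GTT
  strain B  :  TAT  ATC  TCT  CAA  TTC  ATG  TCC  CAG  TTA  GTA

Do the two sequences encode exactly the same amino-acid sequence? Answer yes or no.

yes

Codon 1: TAT Tyr / TAT Tyr — identical.
Codon 2: ATT Ile / ATC Ile — synonymous.
Codon 3: AGC Ser / TCT Ser — synonymous.
Codon 4: CAG Gln / CAA Gln — synonymous.
Codon 5: TTT Phe / TTC Phe — synonymous.
Codon 6: ATG Met / ATG Met — identical.
Codon 7: TCG Ser / TCC Ser — synonymous.
Codon 8: CAG Gln / CAG Gln — identical.
Codon 9: TTG Leu / TTA Leu — synonymous.
Codon 10: GTT Val / GTA Val — synonymous.
Nonsynonymous differences: 0 → same protein.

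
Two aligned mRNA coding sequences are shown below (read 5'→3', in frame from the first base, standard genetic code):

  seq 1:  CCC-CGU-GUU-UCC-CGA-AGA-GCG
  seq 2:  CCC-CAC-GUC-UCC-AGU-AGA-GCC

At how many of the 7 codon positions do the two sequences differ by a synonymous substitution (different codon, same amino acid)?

Codon 1: CCC Pro / CCC Pro — identical.
Codon 2: CGU Arg / CAC His — nonsynonymous.
Codon 3: GUU Val / GUC Val — synonymous.
Codon 4: UCC Ser / UCC Ser — identical.
Codon 5: CGA Arg / AGU Ser — nonsynonymous.
Codon 6: AGA Arg / AGA Arg — identical.
Codon 7: GCG Ala / GCC Ala — synonymous.
Synonymous differences: 2.

2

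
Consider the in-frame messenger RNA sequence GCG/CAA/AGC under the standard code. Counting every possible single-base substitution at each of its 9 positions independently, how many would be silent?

5

Codon 1 (GCG, Ala): 3 synonymous substitutions.
Codon 2 (CAA, Gln): 1 synonymous substitution.
Codon 3 (AGC, Ser): 1 synonymous substitution.
Total: 3 + 1 + 1 = 5.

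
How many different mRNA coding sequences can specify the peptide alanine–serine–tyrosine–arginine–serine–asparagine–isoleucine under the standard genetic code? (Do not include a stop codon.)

Ala: 4 codons.
Ser: 6 codons.
Tyr: 2 codons.
Arg: 6 codons.
Ser: 6 codons.
Asn: 2 codons.
Ile: 3 codons.
4 × 6 × 2 × 6 × 6 × 2 × 3 = 10368.

10368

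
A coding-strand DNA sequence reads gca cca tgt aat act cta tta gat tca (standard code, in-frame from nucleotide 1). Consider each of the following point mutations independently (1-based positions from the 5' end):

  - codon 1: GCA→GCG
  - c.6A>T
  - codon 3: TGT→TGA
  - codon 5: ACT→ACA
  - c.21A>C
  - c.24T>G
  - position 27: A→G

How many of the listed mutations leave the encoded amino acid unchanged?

4

Codon 1: GCA (Ala) → GCG (Ala) — synonymous.
Codon 2: CCA (Pro) → CCT (Pro) — synonymous.
Codon 3: TGT (Cys) → TGA (Stop) — nonsense.
Codon 5: ACT (Thr) → ACA (Thr) — synonymous.
Codon 7: TTA (Leu) → TTC (Phe) — missense.
Codon 8: GAT (Asp) → GAG (Glu) — missense.
Codon 9: TCA (Ser) → TCG (Ser) — synonymous.
Synonymous: 4 of 7.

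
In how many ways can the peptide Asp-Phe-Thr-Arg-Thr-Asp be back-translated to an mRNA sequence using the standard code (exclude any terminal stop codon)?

Asp: 2 codons.
Phe: 2 codons.
Thr: 4 codons.
Arg: 6 codons.
Thr: 4 codons.
Asp: 2 codons.
2 × 2 × 4 × 6 × 4 × 2 = 768.

768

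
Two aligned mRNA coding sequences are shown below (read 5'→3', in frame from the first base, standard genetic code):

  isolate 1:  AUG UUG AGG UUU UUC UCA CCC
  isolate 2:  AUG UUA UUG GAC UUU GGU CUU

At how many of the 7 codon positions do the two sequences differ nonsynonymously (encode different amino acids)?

4

Codon 1: AUG Met / AUG Met — identical.
Codon 2: UUG Leu / UUA Leu — synonymous.
Codon 3: AGG Arg / UUG Leu — nonsynonymous.
Codon 4: UUU Phe / GAC Asp — nonsynonymous.
Codon 5: UUC Phe / UUU Phe — synonymous.
Codon 6: UCA Ser / GGU Gly — nonsynonymous.
Codon 7: CCC Pro / CUU Leu — nonsynonymous.
Nonsynonymous differences: 4.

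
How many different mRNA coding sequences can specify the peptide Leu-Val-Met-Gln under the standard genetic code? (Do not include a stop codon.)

Leu: 6 codons.
Val: 4 codons.
Met: 1 codon.
Gln: 2 codons.
6 × 4 × 1 × 2 = 48.

48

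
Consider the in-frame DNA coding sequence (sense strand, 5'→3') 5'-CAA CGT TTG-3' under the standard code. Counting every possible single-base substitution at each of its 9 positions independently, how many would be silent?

Codon 1 (CAA, Gln): 1 synonymous substitution.
Codon 2 (CGT, Arg): 3 synonymous substitutions.
Codon 3 (TTG, Leu): 2 synonymous substitutions.
Total: 1 + 3 + 2 = 6.

6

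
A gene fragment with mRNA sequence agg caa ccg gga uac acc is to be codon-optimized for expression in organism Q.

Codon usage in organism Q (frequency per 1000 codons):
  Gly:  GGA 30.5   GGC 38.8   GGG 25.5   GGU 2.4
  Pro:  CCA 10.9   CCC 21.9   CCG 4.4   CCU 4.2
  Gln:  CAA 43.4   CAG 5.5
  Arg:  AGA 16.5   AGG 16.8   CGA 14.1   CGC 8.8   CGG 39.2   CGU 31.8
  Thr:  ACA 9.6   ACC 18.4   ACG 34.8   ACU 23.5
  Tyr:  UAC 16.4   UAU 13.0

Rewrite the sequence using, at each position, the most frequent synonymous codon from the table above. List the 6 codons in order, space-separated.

Codon 1 (Arg): best is CGG at 39.2.
Codon 2 (Gln): best is CAA at 43.4.
Codon 3 (Pro): best is CCC at 21.9.
Codon 4 (Gly): best is GGC at 38.8.
Codon 5 (Tyr): best is UAC at 16.4.
Codon 6 (Thr): best is ACG at 34.8.

CGG CAA CCC GGC UAC ACG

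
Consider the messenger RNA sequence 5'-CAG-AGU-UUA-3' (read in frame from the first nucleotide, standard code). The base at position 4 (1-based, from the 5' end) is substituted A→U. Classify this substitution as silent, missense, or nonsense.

missense

Position 4 falls in codon 2: AGU → Ser.
After the substitution the codon is UGU → Cys.
Ser ≠ Cys, so this is a missense mutation.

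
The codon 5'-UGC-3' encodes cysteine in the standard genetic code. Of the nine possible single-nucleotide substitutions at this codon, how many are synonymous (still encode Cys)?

Position 1: none → 0 synonymous.
Position 2: none → 0 synonymous.
Position 3: UGU → 1 synonymous.
Total: 0 + 0 + 1 = 1.

1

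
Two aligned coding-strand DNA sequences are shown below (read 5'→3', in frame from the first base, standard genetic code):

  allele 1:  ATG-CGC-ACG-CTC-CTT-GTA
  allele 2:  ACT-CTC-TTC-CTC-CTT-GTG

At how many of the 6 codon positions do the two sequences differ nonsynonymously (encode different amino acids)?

Codon 1: ATG Met / ACT Thr — nonsynonymous.
Codon 2: CGC Arg / CTC Leu — nonsynonymous.
Codon 3: ACG Thr / TTC Phe — nonsynonymous.
Codon 4: CTC Leu / CTC Leu — identical.
Codon 5: CTT Leu / CTT Leu — identical.
Codon 6: GTA Val / GTG Val — synonymous.
Nonsynonymous differences: 3.

3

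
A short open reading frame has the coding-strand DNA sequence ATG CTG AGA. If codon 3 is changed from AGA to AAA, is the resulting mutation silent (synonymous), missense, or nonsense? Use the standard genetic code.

Position 8 falls in codon 3: AGA → Arg.
After the substitution the codon is AAA → Lys.
Arg ≠ Lys, so this is a missense mutation.

missense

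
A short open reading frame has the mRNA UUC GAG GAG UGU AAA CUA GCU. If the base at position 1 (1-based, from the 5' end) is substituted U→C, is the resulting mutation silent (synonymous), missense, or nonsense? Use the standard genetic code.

missense

Position 1 falls in codon 1: UUC → Phe.
After the substitution the codon is CUC → Leu.
Phe ≠ Leu, so this is a missense mutation.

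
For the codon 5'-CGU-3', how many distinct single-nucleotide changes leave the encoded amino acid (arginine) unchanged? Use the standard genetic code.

Position 1: none → 0 synonymous.
Position 2: none → 0 synonymous.
Position 3: CGC, CGA, CGG → 3 synonymous.
Total: 0 + 0 + 3 = 3.

3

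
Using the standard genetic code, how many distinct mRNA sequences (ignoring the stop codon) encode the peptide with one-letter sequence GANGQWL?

1536

Gly: 4 codons.
Ala: 4 codons.
Asn: 2 codons.
Gly: 4 codons.
Gln: 2 codons.
Trp: 1 codon.
Leu: 6 codons.
4 × 4 × 2 × 4 × 2 × 1 × 6 = 1536.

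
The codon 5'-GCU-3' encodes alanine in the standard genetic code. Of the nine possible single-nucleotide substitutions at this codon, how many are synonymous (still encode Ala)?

Position 1: none → 0 synonymous.
Position 2: none → 0 synonymous.
Position 3: GCC, GCA, GCG → 3 synonymous.
Total: 0 + 0 + 3 = 3.

3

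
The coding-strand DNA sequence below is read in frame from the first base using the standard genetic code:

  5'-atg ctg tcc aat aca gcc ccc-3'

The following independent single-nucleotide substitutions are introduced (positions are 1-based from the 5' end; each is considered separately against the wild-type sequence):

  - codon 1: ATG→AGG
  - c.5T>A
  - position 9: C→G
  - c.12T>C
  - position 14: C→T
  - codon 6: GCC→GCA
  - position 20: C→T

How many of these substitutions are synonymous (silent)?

3

Codon 1: ATG (Met) → AGG (Arg) — missense.
Codon 2: CTG (Leu) → CAG (Gln) — missense.
Codon 3: TCC (Ser) → TCG (Ser) — synonymous.
Codon 4: AAT (Asn) → AAC (Asn) — synonymous.
Codon 5: ACA (Thr) → ATA (Ile) — missense.
Codon 6: GCC (Ala) → GCA (Ala) — synonymous.
Codon 7: CCC (Pro) → CTC (Leu) — missense.
Synonymous: 3 of 7.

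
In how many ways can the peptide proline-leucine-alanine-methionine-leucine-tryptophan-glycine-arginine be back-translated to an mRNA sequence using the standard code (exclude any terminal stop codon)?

Pro: 4 codons.
Leu: 6 codons.
Ala: 4 codons.
Met: 1 codon.
Leu: 6 codons.
Trp: 1 codon.
Gly: 4 codons.
Arg: 6 codons.
4 × 6 × 4 × 1 × 6 × 1 × 4 × 6 = 13824.

13824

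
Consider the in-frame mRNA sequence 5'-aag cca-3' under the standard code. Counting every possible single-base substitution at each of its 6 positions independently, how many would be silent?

Codon 1 (AAG, Lys): 1 synonymous substitution.
Codon 2 (CCA, Pro): 3 synonymous substitutions.
Total: 1 + 3 = 4.

4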